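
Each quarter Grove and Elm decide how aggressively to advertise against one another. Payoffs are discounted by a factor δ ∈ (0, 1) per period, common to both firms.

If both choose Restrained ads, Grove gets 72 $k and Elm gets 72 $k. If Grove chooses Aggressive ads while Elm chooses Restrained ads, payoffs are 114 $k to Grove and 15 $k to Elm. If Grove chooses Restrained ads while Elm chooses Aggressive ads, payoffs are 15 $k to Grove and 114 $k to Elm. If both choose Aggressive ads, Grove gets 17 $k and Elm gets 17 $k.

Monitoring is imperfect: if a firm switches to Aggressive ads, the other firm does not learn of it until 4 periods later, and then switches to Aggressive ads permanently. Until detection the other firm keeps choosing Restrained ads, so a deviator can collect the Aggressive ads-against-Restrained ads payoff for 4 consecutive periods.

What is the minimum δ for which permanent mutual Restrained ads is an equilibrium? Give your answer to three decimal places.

Deviating for the 4 undetected periods gains 114−72 = 42 per period over cooperation, then loses 72−17 = 55 per period forever once punishment starts.
Gain: 42(1 + δ + … + δ^3); loss: 55·δ^4/(1−δ).
No profitable deviation ⇔ 42(1−δ^4) ≤ 55·δ^4, i.e. δ^4 ≥ 42/(42+55) = 42/97.
Hence δ ≥ (42/97)^(1/4) ≈ 0.811.

0.811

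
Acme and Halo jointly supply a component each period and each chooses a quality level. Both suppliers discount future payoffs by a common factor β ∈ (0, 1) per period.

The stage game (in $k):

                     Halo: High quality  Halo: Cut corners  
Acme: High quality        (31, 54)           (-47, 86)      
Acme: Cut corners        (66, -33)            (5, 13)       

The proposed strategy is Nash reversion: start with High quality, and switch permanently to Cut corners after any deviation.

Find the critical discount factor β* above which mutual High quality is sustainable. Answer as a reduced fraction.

35/61

Acme: cooperation gives 31 each period; deviation gives 66 once then 5 forever.
  31/(1−β) ≥ 66 + 5β/(1−β) ⇒ β ≥ 35/61.
Halo: cooperation gives 54 each period; deviation gives 86 once then 13 forever.
  β ≥ 32/73.
Both must hold, so the binding constraint is Acme's: β ≥ 35/61.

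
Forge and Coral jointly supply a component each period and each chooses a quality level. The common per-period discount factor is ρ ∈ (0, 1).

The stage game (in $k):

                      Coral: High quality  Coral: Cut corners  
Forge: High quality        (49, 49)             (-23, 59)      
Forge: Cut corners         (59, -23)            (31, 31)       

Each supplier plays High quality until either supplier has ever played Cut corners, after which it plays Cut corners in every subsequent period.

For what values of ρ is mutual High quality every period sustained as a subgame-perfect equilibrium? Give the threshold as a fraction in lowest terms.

Under grim trigger the critical discount factor is (T−C)/(T−P) with T = 59, C = 49, P = 31.
ρ* = (59−49)/(59−31) = 10/28 = 5/14.

5/14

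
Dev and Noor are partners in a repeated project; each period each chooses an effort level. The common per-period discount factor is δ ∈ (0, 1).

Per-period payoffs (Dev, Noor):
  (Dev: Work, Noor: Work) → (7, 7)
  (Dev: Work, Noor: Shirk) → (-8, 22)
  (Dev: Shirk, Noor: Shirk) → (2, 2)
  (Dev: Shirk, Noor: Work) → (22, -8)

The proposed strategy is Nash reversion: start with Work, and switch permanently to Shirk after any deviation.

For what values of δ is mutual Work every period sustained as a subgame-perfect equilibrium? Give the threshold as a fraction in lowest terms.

One-period gain from deviating is 22 − 7 = 15. The loss is 7 − 2 = 5 in every subsequent period, with present value 5·δ/(1−δ).
Deviation is unprofitable when 5·δ/(1−δ) ≥ 15, i.e. δ/(1−δ) ≥ 3.
Equivalently δ ≥ 15/(15+5) = 3/4.

3/4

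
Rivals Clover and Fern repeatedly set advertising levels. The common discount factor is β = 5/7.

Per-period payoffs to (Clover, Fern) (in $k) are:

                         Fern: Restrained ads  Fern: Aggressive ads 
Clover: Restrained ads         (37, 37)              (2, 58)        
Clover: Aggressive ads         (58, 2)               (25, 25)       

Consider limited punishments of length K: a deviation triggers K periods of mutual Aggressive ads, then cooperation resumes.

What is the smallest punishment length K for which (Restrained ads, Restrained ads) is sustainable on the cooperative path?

4

No profitable deviation requires (37−25)(β+…+β^K) ≥ 58−37, i.e. β+…+β^K ≥ 7/4 ≈ 1.7500.
With β = 5/7, the partial sums are K=1: 0.7143, K=2: 1.2245, K=3: 1.5889, K=4: 1.8492.
K = 4 is the first length at which the sum reaches 1.7500.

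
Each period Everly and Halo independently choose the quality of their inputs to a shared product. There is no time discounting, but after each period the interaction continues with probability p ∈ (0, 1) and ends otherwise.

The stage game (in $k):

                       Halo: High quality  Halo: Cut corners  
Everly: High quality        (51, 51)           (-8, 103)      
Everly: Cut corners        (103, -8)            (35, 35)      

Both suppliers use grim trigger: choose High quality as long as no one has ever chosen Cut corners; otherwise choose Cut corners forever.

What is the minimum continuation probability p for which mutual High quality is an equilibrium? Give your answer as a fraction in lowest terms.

With no time discounting, the continuation probability p plays the role of the discount factor.
Grim-trigger IC: 51/(1−p) ≥ 103 + 35p/(1−p) ⇒ p ≥ (103−51)/(103−35) = 13/17.

13/17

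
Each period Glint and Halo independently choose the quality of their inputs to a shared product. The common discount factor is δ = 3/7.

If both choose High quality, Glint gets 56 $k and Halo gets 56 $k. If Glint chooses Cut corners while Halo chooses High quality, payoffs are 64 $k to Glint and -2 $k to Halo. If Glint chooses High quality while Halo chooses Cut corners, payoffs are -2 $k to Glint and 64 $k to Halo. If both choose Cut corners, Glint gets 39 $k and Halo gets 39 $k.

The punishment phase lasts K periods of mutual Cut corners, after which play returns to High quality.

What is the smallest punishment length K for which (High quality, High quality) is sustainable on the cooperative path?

2

IC: δ(1−δ^K)/(1−δ) ≥ (64−56)/(56−39) = 8/17.
With δ = 3/7: need 1 − δ^K ≥ 8/17·(1−3/7)/(3/7), i.e. δ^K ≤ 0.3725.
Since (3/7)^1 = 0.4286 and (3/7)^2 = 0.1837, the smallest such K is 2.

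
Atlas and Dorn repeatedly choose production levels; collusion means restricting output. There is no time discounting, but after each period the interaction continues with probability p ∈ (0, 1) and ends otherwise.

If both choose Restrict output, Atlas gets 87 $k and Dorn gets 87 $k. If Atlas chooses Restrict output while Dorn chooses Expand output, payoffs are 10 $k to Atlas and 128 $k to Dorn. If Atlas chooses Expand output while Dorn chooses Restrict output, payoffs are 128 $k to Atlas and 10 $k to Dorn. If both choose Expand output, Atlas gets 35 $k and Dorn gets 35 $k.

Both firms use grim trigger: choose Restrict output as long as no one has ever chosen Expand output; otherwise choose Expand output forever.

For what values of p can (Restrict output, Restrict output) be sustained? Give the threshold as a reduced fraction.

With no time discounting, the continuation probability p plays the role of the discount factor.
Grim-trigger IC: 87/(1−p) ≥ 128 + 35p/(1−p) ⇒ p ≥ (128−87)/(128−35) = 41/93.

41/93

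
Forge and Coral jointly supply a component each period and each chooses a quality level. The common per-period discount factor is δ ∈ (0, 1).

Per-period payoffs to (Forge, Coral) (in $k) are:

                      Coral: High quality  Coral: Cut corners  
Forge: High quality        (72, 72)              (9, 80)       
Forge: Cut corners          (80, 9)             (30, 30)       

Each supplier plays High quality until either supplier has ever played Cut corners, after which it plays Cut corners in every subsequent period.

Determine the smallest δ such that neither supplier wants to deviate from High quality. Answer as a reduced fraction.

Cooperation forever yields 72 each period: 72/(1−δ).
Deviating yields 80 once, then 30 forever: 80 + 30δ/(1−δ).
No profitable deviation requires 72/(1−δ) ≥ 80 + 30δ/(1−δ).
Multiplying by (1−δ): 72 ≥ 80(1−δ) + 30δ = 80 − 50δ.
So 50δ ≥ 8, i.e. δ ≥ 8/50 = 4/25.

4/25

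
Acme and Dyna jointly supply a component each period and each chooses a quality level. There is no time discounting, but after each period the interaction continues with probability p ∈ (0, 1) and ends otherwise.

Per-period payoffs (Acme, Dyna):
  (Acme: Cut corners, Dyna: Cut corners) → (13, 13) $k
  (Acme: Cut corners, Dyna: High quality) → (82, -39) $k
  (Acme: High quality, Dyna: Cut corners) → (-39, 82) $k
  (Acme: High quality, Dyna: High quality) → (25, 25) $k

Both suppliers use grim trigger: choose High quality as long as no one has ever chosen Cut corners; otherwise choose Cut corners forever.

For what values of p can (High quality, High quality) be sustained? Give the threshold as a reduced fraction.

Expected cooperation value is 25 + p·25 + p²·25 + … = 25/(1−p); deviation gives 82 + p·13/(1−p).
25 ≥ 82(1−p) + 13p ⇒ 69p ≥ 57 ⇒ p ≥ 57/69 = 19/23.

19/23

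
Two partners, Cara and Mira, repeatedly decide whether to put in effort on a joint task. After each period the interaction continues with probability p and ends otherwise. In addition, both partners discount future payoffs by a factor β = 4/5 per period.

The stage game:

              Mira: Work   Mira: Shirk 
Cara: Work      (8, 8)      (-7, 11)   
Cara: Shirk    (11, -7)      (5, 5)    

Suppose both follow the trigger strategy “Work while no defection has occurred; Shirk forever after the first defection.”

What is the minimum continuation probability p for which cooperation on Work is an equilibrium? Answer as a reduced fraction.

5/8

With continuation probability p and discount β, the effective per-period discount factor is βp.
Grim-trigger IC: βp ≥ (11−8)/(11−5) = 1/2.
So p ≥ (1/2)/(4/5) = 5/8.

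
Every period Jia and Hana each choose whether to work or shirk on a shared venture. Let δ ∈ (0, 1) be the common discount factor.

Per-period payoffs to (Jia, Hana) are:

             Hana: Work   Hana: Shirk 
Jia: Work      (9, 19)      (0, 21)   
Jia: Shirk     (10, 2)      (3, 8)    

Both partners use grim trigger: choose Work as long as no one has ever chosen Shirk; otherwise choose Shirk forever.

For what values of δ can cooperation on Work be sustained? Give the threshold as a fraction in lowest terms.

For Jia: deviation gain 10−9 = 1, per-period punishment loss 9−3 = 6. IC gives δ ≥ 1/7.
For Hana: gain 2, loss 11 per period, so δ ≥ 2/13.
The tighter constraint is Hana's, so cooperation needs δ ≥ 2/13.

2/13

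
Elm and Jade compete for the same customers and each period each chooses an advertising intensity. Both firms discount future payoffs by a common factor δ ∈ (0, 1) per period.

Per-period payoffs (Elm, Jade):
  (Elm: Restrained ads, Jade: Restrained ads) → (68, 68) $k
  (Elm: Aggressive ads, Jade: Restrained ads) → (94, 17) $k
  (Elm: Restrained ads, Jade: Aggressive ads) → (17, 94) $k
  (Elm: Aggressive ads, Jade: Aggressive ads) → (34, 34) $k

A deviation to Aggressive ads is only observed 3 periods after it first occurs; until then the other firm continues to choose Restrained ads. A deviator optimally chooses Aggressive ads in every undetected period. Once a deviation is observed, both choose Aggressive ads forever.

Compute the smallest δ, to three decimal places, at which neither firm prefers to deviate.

The best deviation is to choose Aggressive ads for all 3 undetected periods, earning 94 each, then 34 forever once detected.
Deviation value: 94(1−δ^3)/(1−δ) + 34δ^3/(1−δ); cooperation value: 68/(1−δ).
IC: 68 ≥ 94(1−δ^3) + 34δ^3 = 94 − 60δ^3.
So δ^3 ≥ 26/60 = 13/30, giving δ ≥ (13/30)^(1/3) ≈ 0.757.

0.757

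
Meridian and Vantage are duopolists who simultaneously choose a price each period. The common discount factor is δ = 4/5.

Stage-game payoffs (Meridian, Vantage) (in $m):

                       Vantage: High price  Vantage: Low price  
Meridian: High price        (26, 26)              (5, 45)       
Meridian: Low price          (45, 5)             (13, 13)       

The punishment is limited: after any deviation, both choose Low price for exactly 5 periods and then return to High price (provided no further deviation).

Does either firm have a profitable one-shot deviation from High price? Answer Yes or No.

Comparing payoff streams over the 6 periods until play realigns: cooperate → 26(1+δ+…+δ^5); deviate → 45 + 13(δ+…+δ^5).
Cooperation is sustained iff (26−13)(δ+…+δ^5) ≥ 45−26.
δ+…+δ^5 = 4/5·(1−(4/5)^5)/(1−4/5) = 2.6893, and (45−26)/(26−13) = 1.4615.
2.6893 ≥ 1.4615, so cooperation is sustainable.

No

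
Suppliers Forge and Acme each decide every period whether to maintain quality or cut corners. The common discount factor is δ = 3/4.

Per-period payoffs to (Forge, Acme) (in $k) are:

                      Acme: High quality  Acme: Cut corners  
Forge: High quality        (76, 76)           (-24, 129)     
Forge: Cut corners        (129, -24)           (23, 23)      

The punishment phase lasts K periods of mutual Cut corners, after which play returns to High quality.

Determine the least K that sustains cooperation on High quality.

2

IC: δ(1−δ^K)/(1−δ) ≥ (129−76)/(76−23) = 1.
With δ = 3/4: need 1 − δ^K ≥ 1·(1−3/4)/(3/4), i.e. δ^K ≤ 0.6667.
Since (3/4)^1 = 0.7500 and (3/4)^2 = 0.5625, the smallest such K is 2.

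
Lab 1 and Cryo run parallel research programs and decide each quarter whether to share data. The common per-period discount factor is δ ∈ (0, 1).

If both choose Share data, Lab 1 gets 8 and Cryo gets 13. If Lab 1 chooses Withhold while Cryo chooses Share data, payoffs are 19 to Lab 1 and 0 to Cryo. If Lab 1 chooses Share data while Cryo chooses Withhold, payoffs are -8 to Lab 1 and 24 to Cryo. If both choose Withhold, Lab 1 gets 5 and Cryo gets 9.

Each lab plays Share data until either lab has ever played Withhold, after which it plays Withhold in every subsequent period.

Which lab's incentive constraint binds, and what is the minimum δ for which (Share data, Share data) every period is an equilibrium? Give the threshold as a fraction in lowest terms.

For Lab 1: deviation gain 19−8 = 11, per-period punishment loss 8−5 = 3. IC gives δ ≥ 11/14.
For Cryo: gain 11, loss 4 per period, so δ ≥ 11/15.
The tighter constraint is Lab 1's, so cooperation needs δ ≥ 11/14.

Lab 1; δ ≥ 11/14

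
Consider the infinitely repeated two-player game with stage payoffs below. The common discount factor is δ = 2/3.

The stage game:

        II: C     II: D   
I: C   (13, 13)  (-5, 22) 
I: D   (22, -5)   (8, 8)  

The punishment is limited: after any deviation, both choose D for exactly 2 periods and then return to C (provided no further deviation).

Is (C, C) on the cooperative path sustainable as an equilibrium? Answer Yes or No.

No

A one-shot deviation gives 22 now, then 8 for 2 periods, then back to 13.
Gain from deviating: (22−13) today; loss: (13−8) in each of the next 2 periods.
No-deviation condition: (13−8)(δ+…+δ^2) ≥ 22−13, i.e. δ+…+δ^2 ≥ 9/5.
At δ = 2/3: δ+…+δ^2 = 1.1111 < 1.8000.
So cooperation is not sustainable.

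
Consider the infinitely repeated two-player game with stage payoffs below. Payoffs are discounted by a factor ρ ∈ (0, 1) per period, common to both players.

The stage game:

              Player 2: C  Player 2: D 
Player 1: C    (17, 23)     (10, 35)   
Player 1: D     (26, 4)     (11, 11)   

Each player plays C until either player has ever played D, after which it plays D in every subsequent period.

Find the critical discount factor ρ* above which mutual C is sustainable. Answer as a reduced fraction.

3/5

Player 1's threshold: (26−17)/(26−11) = 3/5.
Player 2's threshold: (35−23)/(35−11) = 1/2.
3/5 > 1/2, so Player 1 binds and ρ* = 3/5.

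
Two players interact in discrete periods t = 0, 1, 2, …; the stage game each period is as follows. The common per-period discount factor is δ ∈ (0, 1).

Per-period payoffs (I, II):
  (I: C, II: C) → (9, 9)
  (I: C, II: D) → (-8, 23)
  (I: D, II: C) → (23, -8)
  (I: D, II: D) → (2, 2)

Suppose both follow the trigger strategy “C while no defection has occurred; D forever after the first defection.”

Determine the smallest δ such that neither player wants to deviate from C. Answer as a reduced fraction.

Under grim trigger the critical discount factor is (T−C)/(T−P) with T = 23, C = 9, P = 2.
δ* = (23−9)/(23−2) = 14/21 = 2/3.

2/3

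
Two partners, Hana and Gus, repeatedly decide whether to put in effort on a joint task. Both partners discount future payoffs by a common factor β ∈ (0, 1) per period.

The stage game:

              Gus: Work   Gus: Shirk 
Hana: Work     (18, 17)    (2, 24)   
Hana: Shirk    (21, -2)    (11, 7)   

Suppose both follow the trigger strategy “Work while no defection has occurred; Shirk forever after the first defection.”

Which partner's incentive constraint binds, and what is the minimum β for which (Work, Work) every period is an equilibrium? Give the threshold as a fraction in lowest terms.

Hana's threshold: (21−18)/(21−11) = 3/10.
Gus's threshold: (24−17)/(24−7) = 7/17.
3/10 < 7/17, so Gus binds and β* = 7/17.

Gus; β ≥ 7/17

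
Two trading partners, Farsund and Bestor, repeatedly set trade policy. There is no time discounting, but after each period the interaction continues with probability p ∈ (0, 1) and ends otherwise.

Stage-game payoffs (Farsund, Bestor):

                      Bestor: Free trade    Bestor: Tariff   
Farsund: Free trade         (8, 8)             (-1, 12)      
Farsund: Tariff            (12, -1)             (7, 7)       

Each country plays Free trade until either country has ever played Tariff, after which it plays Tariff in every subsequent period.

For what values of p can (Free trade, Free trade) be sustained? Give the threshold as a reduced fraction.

With no time discounting, the continuation probability p plays the role of the discount factor.
Grim-trigger IC: 8/(1−p) ≥ 12 + 7p/(1−p) ⇒ p ≥ (12−8)/(12−7) = 4/5.

4/5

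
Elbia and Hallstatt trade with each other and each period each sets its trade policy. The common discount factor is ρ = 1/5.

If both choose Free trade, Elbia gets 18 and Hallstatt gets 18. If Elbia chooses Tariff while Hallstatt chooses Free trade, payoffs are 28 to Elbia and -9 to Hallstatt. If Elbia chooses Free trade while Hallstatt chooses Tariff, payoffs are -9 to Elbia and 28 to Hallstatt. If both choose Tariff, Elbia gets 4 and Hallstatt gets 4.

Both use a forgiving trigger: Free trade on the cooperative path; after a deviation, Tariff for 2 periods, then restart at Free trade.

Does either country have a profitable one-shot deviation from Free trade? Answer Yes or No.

IC: ρ+…+ρ^2 ≥ (28−18)/(18−4) = 5/7.
At ρ = 1/5: partial sum = 0.2400 < 0.7143. Cooperation not sustainable.

Yes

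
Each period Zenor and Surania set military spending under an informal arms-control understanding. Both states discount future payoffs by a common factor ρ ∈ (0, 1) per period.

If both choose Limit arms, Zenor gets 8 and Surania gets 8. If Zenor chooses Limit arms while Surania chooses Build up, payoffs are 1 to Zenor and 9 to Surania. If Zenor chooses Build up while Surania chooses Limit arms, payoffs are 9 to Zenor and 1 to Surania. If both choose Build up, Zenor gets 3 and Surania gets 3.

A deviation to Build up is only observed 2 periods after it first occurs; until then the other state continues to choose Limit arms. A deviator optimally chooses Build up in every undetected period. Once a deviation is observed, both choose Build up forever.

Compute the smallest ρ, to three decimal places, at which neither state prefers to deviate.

0.408

A deviator earns 9 for 2 periods, then 3 forever; cooperating earns 8 forever. Multiplying the IC by (1−ρ):
8 ≥ 9(1−ρ^2) + 3ρ^2, so 6·ρ^2 ≥ 1 and ρ^2 ≥ 1/6.
ρ ≥ (1/6)^(1/2) ≈ 0.408.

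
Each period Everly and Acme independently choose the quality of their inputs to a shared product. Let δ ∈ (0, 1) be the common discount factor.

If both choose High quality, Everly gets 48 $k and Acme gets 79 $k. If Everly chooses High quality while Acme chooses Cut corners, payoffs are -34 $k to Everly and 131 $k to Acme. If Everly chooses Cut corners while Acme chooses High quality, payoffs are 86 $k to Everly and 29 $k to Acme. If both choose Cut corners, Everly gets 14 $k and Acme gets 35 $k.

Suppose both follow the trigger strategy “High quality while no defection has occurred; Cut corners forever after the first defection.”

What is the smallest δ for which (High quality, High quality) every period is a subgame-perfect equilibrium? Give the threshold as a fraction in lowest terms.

Everly's threshold: (86−48)/(86−14) = 19/36.
Acme's threshold: (131−79)/(131−35) = 13/24.
19/36 < 13/24, so Acme binds and δ* = 13/24.

13/24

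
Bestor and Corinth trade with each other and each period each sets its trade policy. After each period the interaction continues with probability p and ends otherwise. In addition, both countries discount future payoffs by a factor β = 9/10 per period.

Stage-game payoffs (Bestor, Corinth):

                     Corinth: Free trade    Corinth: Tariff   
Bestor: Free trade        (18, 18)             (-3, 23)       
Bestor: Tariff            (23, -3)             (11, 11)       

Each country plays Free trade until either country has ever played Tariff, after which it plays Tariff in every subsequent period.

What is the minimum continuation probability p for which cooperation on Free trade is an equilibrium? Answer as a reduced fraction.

25/54

With continuation probability p and discount β, the effective per-period discount factor is βp.
Grim-trigger IC: βp ≥ (23−18)/(23−11) = 5/12.
So p ≥ (5/12)/(9/10) = 25/54.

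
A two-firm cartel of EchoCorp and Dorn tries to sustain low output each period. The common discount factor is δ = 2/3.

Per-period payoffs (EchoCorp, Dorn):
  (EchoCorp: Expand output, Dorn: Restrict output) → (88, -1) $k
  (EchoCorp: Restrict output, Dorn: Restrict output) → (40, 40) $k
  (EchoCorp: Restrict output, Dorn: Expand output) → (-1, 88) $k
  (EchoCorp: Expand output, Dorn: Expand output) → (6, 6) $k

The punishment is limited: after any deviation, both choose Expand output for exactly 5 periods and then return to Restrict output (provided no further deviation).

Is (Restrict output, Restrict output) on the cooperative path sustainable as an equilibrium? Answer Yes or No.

Yes

A one-shot deviation gives 88 now, then 6 for 5 periods, then back to 40.
Gain from deviating: (88−40) today; loss: (40−6) in each of the next 5 periods.
No-deviation condition: (40−6)(δ+…+δ^5) ≥ 88−40, i.e. δ+…+δ^5 ≥ 24/17.
At δ = 2/3: δ+…+δ^5 = 1.7366 ≥ 1.4118.
So cooperation is sustainable.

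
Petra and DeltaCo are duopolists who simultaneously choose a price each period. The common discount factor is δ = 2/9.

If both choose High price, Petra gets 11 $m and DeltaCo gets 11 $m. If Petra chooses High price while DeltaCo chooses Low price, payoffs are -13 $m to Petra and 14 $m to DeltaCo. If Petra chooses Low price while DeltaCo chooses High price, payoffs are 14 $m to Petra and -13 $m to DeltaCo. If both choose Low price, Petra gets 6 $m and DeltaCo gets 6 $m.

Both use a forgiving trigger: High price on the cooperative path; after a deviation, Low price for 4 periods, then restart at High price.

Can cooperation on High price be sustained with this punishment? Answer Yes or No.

IC: δ+…+δ^4 ≥ (14−11)/(11−6) = 3/5.
At δ = 2/9: partial sum = 0.2850 < 0.6000. Cooperation not sustainable.

No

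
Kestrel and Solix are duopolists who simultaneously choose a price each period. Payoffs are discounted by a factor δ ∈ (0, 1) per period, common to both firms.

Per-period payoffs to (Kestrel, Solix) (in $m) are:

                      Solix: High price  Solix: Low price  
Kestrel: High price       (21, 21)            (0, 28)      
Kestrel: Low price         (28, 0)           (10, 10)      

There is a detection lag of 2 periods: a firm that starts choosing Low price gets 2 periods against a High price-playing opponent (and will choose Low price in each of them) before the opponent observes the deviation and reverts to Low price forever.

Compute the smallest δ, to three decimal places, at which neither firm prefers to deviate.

0.624

Deviating for the 2 undetected periods gains 28−21 = 7 per period over cooperation, then loses 21−10 = 11 per period forever once punishment starts.
Gain: 7(1 + δ + … + δ^1); loss: 11·δ^2/(1−δ).
No profitable deviation ⇔ 7(1−δ^2) ≤ 11·δ^2, i.e. δ^2 ≥ 7/(7+11) = 7/18.
Hence δ ≥ (7/18)^(1/2) ≈ 0.624.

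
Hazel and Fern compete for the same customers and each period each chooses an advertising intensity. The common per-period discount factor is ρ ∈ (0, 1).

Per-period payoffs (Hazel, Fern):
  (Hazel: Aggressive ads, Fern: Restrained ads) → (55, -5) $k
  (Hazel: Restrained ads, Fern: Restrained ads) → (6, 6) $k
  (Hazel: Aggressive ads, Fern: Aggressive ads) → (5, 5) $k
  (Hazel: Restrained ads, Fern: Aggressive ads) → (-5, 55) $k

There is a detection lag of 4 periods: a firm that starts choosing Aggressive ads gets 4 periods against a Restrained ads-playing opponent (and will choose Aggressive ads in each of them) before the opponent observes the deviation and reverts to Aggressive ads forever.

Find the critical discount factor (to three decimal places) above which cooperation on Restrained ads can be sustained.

0.995

Deviating for the 4 undetected periods gains 55−6 = 49 per period over cooperation, then loses 6−5 = 1 per period forever once punishment starts.
Gain: 49(1 + ρ + … + ρ^3); loss: 1·ρ^4/(1−ρ).
No profitable deviation ⇔ 49(1−ρ^4) ≤ 1·ρ^4, i.e. ρ^4 ≥ 49/(49+1) = 49/50.
Hence ρ ≥ (49/50)^(1/4) ≈ 0.995.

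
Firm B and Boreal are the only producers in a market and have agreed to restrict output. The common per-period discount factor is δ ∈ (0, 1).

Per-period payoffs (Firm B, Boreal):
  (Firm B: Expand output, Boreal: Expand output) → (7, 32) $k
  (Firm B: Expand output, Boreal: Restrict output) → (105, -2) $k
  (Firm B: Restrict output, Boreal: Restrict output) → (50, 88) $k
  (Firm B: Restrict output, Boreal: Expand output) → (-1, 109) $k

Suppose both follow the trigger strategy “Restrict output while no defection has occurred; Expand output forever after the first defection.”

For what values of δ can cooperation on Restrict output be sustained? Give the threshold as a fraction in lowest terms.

Firm B's threshold: (105−50)/(105−7) = 55/98.
Boreal's threshold: (109−88)/(109−32) = 3/11.
55/98 > 3/11, so Firm B binds and δ* = 55/98.

55/98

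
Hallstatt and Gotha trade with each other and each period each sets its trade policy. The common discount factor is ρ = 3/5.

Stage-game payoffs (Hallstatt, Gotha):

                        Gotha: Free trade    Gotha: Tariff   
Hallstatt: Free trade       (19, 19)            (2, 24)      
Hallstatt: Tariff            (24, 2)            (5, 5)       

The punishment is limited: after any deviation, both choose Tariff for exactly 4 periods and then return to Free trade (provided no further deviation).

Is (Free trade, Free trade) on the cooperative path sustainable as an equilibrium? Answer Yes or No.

A one-shot deviation gives 24 now, then 5 for 4 periods, then back to 19.
Gain from deviating: (24−19) today; loss: (19−5) in each of the next 4 periods.
No-deviation condition: (19−5)(ρ+…+ρ^4) ≥ 24−19, i.e. ρ+…+ρ^4 ≥ 5/14.
At ρ = 3/5: ρ+…+ρ^4 = 1.3056 ≥ 0.3571.
So cooperation is sustainable.

Yes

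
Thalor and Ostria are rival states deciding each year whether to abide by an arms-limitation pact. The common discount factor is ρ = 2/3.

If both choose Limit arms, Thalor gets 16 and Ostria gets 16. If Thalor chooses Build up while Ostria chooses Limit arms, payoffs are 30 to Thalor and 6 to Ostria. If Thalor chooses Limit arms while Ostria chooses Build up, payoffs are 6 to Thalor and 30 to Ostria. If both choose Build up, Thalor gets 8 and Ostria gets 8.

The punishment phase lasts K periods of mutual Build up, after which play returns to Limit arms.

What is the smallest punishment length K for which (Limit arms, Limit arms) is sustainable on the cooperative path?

No profitable deviation requires (16−8)(ρ+…+ρ^K) ≥ 30−16, i.e. ρ+…+ρ^K ≥ 7/4 ≈ 1.7500.
With ρ = 2/3, the partial sums are K=1: 0.6667, K=2: 1.1111, K=3: 1.4074, K=4: 1.6049, K=5: 1.7366, K=6: 1.8244.
K = 6 is the first length at which the sum reaches 1.7500.

6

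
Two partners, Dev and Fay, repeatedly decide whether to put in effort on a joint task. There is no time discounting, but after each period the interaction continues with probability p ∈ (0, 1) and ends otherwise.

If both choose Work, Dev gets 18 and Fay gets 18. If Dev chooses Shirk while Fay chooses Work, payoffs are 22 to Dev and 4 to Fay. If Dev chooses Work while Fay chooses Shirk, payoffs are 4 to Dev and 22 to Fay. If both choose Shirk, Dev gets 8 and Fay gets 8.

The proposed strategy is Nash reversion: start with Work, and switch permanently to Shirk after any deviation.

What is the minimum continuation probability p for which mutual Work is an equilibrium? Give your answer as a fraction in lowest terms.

Expected cooperation value is 18 + p·18 + p²·18 + … = 18/(1−p); deviation gives 22 + p·8/(1−p).
18 ≥ 22(1−p) + 8p ⇒ 14p ≥ 4 ⇒ p ≥ 4/14 = 2/7.

2/7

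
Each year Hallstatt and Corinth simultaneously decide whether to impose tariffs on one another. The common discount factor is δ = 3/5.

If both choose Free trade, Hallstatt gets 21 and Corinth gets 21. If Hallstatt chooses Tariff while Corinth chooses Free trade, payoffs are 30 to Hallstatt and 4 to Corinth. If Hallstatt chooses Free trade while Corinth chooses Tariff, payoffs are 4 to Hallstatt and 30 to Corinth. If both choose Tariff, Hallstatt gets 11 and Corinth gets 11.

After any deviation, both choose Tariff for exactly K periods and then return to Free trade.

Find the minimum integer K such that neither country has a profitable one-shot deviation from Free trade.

2

No profitable deviation requires (21−11)(δ+…+δ^K) ≥ 30−21, i.e. δ+…+δ^K ≥ 9/10 ≈ 0.9000.
With δ = 3/5, the partial sums are K=1: 0.6000, K=2: 0.9600.
K = 2 is the first length at which the sum reaches 0.9000.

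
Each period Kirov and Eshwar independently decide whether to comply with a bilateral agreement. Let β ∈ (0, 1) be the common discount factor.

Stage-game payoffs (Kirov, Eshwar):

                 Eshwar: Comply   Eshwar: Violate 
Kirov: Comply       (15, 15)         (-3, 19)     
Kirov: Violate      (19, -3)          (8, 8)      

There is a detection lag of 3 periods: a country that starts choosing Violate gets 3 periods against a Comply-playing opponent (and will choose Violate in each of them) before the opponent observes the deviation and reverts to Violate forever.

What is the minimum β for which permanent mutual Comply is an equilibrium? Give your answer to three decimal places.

The best deviation is to choose Violate for all 3 undetected periods, earning 19 each, then 8 forever once detected.
Deviation value: 19(1−β^3)/(1−β) + 8β^3/(1−β); cooperation value: 15/(1−β).
IC: 15 ≥ 19(1−β^3) + 8β^3 = 19 − 11β^3.
So β^3 ≥ 4/11, giving β ≥ (4/11)^(1/3) ≈ 0.714.

0.714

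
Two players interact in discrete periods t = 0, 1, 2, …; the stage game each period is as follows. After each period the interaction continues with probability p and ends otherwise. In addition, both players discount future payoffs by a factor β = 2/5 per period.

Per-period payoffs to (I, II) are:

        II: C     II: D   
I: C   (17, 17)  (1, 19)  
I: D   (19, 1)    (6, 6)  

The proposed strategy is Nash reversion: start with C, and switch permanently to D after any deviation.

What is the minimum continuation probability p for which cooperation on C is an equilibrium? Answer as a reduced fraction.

5/13

With continuation probability p and discount β, the effective per-period discount factor is βp.
Grim-trigger IC: βp ≥ (19−17)/(19−6) = 2/13.
So p ≥ (2/13)/(2/5) = 5/13.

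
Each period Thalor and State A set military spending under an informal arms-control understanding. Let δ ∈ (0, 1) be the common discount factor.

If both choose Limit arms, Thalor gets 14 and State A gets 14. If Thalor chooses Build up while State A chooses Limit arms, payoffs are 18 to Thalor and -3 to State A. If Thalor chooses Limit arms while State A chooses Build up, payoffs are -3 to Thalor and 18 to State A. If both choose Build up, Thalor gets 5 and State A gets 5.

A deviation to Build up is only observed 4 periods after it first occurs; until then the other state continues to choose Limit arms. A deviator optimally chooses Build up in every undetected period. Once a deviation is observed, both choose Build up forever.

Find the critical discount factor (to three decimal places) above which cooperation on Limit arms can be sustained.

Deviating for the 4 undetected periods gains 18−14 = 4 per period over cooperation, then loses 14−5 = 9 per period forever once punishment starts.
Gain: 4(1 + δ + … + δ^3); loss: 9·δ^4/(1−δ).
No profitable deviation ⇔ 4(1−δ^4) ≤ 9·δ^4, i.e. δ^4 ≥ 4/(4+9) = 4/13.
Hence δ ≥ (4/13)^(1/4) ≈ 0.745.

0.745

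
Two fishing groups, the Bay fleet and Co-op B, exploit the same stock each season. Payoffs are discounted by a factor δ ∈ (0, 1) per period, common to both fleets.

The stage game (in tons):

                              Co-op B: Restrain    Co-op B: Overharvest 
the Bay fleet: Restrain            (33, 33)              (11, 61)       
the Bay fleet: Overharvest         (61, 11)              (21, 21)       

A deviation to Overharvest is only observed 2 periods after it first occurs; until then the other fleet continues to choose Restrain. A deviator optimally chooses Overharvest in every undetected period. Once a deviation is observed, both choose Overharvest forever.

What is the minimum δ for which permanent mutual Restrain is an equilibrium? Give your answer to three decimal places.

0.837

Deviating for the 2 undetected periods gains 61−33 = 28 per period over cooperation, then loses 33−21 = 12 per period forever once punishment starts.
Gain: 28(1 + δ + … + δ^1); loss: 12·δ^2/(1−δ).
No profitable deviation ⇔ 28(1−δ^2) ≤ 12·δ^2, i.e. δ^2 ≥ 28/(28+12) = 7/10.
Hence δ ≥ (7/10)^(1/2) ≈ 0.837.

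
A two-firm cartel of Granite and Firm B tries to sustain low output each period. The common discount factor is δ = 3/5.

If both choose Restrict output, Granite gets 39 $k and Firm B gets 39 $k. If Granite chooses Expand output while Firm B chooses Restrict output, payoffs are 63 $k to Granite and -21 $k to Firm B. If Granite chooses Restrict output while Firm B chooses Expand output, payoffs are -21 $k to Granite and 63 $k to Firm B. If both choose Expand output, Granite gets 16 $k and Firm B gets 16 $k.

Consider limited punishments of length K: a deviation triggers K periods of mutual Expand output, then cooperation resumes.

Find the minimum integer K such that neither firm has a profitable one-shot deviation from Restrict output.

3

Need Σ_{k=1}^{K} δ^k ≥ (63−39)/(39−16) = 1.0435 at δ = 3/5.
At K = 2 the sum is 0.9600 < 1.0435; at K = 3 it is 1.1760 ≥ 1.0435.
So the minimum punishment length is K = 3.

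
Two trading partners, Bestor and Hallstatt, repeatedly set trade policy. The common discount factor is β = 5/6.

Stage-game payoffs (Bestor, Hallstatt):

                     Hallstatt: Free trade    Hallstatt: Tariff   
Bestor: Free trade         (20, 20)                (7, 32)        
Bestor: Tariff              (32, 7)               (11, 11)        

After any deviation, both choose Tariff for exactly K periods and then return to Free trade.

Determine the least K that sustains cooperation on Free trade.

Need Σ_{k=1}^{K} β^k ≥ (32−20)/(20−11) = 1.3333 at β = 5/6.
At K = 1 the sum is 0.8333 < 1.3333; at K = 2 it is 1.5278 ≥ 1.3333.
So the minimum punishment length is K = 2.

2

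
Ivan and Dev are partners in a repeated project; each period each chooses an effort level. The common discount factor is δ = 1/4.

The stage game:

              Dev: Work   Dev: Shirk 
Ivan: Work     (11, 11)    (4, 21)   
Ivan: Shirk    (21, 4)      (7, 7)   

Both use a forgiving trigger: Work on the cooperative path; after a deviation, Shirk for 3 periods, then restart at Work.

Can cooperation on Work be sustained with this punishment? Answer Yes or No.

No

Comparing payoff streams over the 4 periods until play realigns: cooperate → 11(1+δ+…+δ^3); deviate → 21 + 7(δ+…+δ^3).
Cooperation is sustained iff (11−7)(δ+…+δ^3) ≥ 21−11.
δ+…+δ^3 = 1/4·(1−(1/4)^3)/(1−1/4) = 0.3281, and (21−11)/(11−7) = 2.5000.
0.3281 < 2.5000, so cooperation is not sustainable.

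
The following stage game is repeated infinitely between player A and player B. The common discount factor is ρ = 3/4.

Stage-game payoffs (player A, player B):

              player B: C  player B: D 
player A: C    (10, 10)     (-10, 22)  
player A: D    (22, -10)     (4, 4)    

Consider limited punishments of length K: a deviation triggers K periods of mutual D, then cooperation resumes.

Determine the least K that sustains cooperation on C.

4

No profitable deviation requires (10−4)(ρ+…+ρ^K) ≥ 22−10, i.e. ρ+…+ρ^K ≥ 2 ≈ 2.0000.
With ρ = 3/4, the partial sums are K=1: 0.7500, K=2: 1.3125, K=3: 1.7344, K=4: 2.0508.
K = 4 is the first length at which the sum reaches 2.0000.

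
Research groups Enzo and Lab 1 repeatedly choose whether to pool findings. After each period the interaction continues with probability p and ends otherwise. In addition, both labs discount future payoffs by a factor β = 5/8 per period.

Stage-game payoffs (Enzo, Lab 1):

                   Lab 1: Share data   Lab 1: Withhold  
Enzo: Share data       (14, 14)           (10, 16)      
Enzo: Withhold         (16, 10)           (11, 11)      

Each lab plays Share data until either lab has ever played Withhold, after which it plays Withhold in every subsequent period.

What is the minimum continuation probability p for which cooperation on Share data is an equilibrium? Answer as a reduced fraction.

16/25

With continuation probability p and discount β, the effective per-period discount factor is βp.
Grim-trigger IC: βp ≥ (16−14)/(16−11) = 2/5.
So p ≥ (2/5)/(5/8) = 16/25.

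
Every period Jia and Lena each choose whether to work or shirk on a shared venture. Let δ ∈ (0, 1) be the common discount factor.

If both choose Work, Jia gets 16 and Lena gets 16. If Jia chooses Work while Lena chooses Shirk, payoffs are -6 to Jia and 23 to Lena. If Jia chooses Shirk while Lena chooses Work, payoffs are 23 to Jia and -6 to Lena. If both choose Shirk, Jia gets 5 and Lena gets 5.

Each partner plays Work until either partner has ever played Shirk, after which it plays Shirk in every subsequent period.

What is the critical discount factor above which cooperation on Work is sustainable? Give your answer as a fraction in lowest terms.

16/(1−δ) ≥ 23 + 5δ/(1−δ)
16 ≥ 23 − 18δ
δ ≥ 7/18.

7/18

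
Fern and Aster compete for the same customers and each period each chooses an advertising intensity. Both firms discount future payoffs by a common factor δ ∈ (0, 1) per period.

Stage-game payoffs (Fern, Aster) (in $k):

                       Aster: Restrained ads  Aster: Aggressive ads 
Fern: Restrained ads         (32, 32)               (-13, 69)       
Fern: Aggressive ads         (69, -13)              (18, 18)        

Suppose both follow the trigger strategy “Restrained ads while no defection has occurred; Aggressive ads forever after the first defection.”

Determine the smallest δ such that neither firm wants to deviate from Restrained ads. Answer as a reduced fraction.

37/51

32/(1−δ) ≥ 69 + 18δ/(1−δ)
32 ≥ 69 − 51δ
δ ≥ 37/51.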